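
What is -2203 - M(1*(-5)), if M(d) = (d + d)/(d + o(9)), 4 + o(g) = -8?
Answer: -37461/17 ≈ -2203.6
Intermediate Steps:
o(g) = -12 (o(g) = -4 - 8 = -12)
M(d) = 2*d/(-12 + d) (M(d) = (d + d)/(d - 12) = (2*d)/(-12 + d) = 2*d/(-12 + d))
-2203 - M(1*(-5)) = -2203 - 2*1*(-5)/(-12 + 1*(-5)) = -2203 - 2*(-5)/(-12 - 5) = -2203 - 2*(-5)/(-17) = -2203 - 2*(-5)*(-1)/17 = -2203 - 1*10/17 = -2203 - 10/17 = -37461/17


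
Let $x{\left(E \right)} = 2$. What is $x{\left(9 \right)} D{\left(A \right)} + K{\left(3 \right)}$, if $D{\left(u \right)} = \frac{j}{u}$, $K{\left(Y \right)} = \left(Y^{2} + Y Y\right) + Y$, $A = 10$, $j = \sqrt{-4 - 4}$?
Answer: $21 + \frac{2 i \sqrt{2}}{5} \approx 21.0 + 0.56569 i$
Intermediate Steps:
$j = 2 i \sqrt{2}$ ($j = \sqrt{-8} = 2 i \sqrt{2} \approx 2.8284 i$)
$K{\left(Y \right)} = Y + 2 Y^{2}$ ($K{\left(Y \right)} = \left(Y^{2} + Y^{2}\right) + Y = 2 Y^{2} + Y = Y + 2 Y^{2}$)
$D{\left(u \right)} = \frac{2 i \sqrt{2}}{u}$
$x{\left(9 \right)} D{\left(A \right)} + K{\left(3 \right)} = 2 \frac{2 i \sqrt{2}}{10} + 3 \left(1 + 2 \cdot 3\right) = 2 \cdot 2 i \sqrt{2} \cdot \frac{1}{10} + 3 \left(1 + 6\right) = 2 \frac{i \sqrt{2}}{5} + 3 \cdot 7 = \frac{2 i \sqrt{2}}{5} + 21 = 21 + \frac{2 i \sqrt{2}}{5}$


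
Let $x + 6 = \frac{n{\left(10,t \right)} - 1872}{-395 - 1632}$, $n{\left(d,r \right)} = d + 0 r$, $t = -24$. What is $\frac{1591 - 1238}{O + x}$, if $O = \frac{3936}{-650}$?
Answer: $- \frac{232547575}{7336636} \approx -31.697$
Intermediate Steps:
$O = - \frac{1968}{325}$ ($O = 3936 \left(- \frac{1}{650}\right) = - \frac{1968}{325} \approx -6.0554$)
$n{\left(d,r \right)} = d$ ($n{\left(d,r \right)} = d + 0 = d$)
$x = - \frac{10300}{2027}$ ($x = -6 + \frac{10 - 1872}{-395 - 1632} = -6 - \frac{1862}{-2027} = -6 - - \frac{1862}{2027} = -6 + \frac{1862}{2027} = - \frac{10300}{2027} \approx -5.0814$)
$\frac{1591 - 1238}{O + x} = \frac{1591 - 1238}{- \frac{1968}{325} - \frac{10300}{2027}} = \frac{353}{- \frac{7336636}{658775}} = 353 \left(- \frac{658775}{7336636}\right) = - \frac{232547575}{7336636}$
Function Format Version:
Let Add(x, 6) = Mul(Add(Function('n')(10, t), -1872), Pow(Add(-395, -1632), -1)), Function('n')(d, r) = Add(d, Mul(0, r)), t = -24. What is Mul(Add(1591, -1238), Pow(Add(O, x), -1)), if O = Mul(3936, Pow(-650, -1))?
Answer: Rational(-232547575, 7336636) ≈ -31.697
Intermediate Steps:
O = Rational(-1968, 325) (O = Mul(3936, Rational(-1, 650)) = Rational(-1968, 325) ≈ -6.0554)
Function('n')(d, r) = d (Function('n')(d, r) = Add(d, 0) = d)
x = Rational(-10300, 2027) (x = Add(-6, Mul(Add(10, -1872), Pow(Add(-395, -1632), -1))) = Add(-6, Mul(-1862, Pow(-2027, -1))) = Add(-6, Mul(-1862, Rational(-1, 2027))) = Add(-6, Rational(1862, 2027)) = Rational(-10300, 2027) ≈ -5.0814)
Mul(Add(1591, -1238), Pow(Add(O, x), -1)) = Mul(Add(1591, -1238), Pow(Add(Rational(-1968, 325), Rational(-10300, 2027)), -1)) = Mul(353, Pow(Rational(-7336636, 658775), -1)) = Mul(353, Rational(-658775, 7336636)) = Rational(-232547575, 7336636)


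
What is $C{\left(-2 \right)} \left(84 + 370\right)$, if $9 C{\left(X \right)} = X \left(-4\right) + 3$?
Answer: $\frac{4994}{9} \approx 554.89$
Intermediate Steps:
$C{\left(X \right)} = \frac{1}{3} - \frac{4 X}{9}$ ($C{\left(X \right)} = \frac{X \left(-4\right) + 3}{9} = \frac{- 4 X + 3}{9} = \frac{3 - 4 X}{9} = \frac{1}{3} - \frac{4 X}{9}$)
$C{\left(-2 \right)} \left(84 + 370\right) = \left(\frac{1}{3} - - \frac{8}{9}\right) \left(84 + 370\right) = \left(\frac{1}{3} + \frac{8}{9}\right) 454 = \frac{11}{9} \cdot 454 = \frac{4994}{9}$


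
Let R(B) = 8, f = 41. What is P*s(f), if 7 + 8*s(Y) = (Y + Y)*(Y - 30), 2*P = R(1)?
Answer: 895/2 ≈ 447.50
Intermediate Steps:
P = 4 (P = (½)*8 = 4)
s(Y) = -7/8 + Y*(-30 + Y)/4 (s(Y) = -7/8 + ((Y + Y)*(Y - 30))/8 = -7/8 + ((2*Y)*(-30 + Y))/8 = -7/8 + (2*Y*(-30 + Y))/8 = -7/8 + Y*(-30 + Y)/4)
P*s(f) = 4*(-7/8 - 15/2*41 + (¼)*41²) = 4*(-7/8 - 615/2 + (¼)*1681) = 4*(-7/8 - 615/2 + 1681/4) = 4*(895/8) = 895/2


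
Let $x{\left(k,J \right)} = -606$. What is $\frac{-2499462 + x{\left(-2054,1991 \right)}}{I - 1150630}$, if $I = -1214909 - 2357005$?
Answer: $\frac{625017}{1180636} \approx 0.52939$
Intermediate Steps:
$I = -3571914$
$\frac{-2499462 + x{\left(-2054,1991 \right)}}{I - 1150630} = \frac{-2499462 - 606}{-3571914 - 1150630} = - \frac{2500068}{-4722544} = \left(-2500068\right) \left(- \frac{1}{4722544}\right) = \frac{625017}{1180636}$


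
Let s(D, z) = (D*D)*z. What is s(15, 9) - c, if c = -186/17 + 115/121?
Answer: 4185976/2057 ≈ 2035.0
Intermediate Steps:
s(D, z) = z*D² (s(D, z) = D²*z = z*D²)
c = -20551/2057 (c = -186*1/17 + 115*(1/121) = -186/17 + 115/121 = -20551/2057 ≈ -9.9908)
s(15, 9) - c = 9*15² - 1*(-20551/2057) = 9*225 + 20551/2057 = 2025 + 20551/2057 = 4185976/2057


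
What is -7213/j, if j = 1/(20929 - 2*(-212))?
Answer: -154019189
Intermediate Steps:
j = 1/21353 (j = 1/(20929 + 424) = 1/21353 ≈ 4.6832e-5)
-7213/j = -7213/1/21353 = -7213*21353 = -154019189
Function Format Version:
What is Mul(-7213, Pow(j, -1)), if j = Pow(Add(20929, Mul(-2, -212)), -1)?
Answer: -154019189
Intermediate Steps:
j = Rational(1, 21353) (j = Pow(Add(20929, 424), -1) = Pow(21353, -1) = Rational(1, 21353) ≈ 4.6832e-5)
Mul(-7213, Pow(j, -1)) = Mul(-7213, Pow(Rational(1, 21353), -1)) = Mul(-7213, 21353) = -154019189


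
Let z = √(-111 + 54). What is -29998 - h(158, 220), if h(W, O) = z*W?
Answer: -29998 - 158*I*√57 ≈ -29998.0 - 1192.9*I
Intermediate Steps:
z = I*√57 (z = √(-57) = I*√57 ≈ 7.5498*I)
h(W, O) = I*W*√57 (h(W, O) = (I*√57)*W = I*W*√57)
-29998 - h(158, 220) = -29998 - I*158*√57 = -29998 - 158*I*√57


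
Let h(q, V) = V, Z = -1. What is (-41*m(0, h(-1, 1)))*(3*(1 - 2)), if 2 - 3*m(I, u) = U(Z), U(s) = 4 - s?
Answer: -123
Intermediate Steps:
m(I, u) = -1 (m(I, u) = ⅔ - (4 - 1*(-1))/3 = ⅔ - (4 + 1)/3 = ⅔ - ⅓*5 = ⅔ - 5/3 = -1)
(-41*m(0, h(-1, 1)))*(3*(1 - 2)) = (-41*(-1))*(3*(1 - 2)) = 41*(3*(-1)) = 41*(-3) = -123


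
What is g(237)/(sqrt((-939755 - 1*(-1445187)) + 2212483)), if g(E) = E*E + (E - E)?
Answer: 56169*sqrt(2717915)/2717915 ≈ 34.070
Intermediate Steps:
g(E) = E**2 (g(E) = E**2 + 0 = E**2)
g(237)/(sqrt((-939755 - 1*(-1445187)) + 2212483)) = 237**2/(sqrt((-939755 - 1*(-1445187)) + 2212483)) = 56169/(sqrt((-939755 + 1445187) + 2212483)) = 56169/(sqrt(505432 + 2212483)) = 56169/(sqrt(2717915)) = 56169*(sqrt(2717915)/2717915) = 56169*sqrt(2717915)/2717915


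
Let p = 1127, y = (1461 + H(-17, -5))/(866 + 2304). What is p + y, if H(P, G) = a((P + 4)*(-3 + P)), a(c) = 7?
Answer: 1787029/1585 ≈ 1127.5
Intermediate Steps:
H(P, G) = 7
y = 734/1585 (y = (1461 + 7)/(866 + 2304) = 1468/3170 = 1468*(1/3170) = 734/1585 ≈ 0.46309)
p + y = 1127 + 734/1585 = 1787029/1585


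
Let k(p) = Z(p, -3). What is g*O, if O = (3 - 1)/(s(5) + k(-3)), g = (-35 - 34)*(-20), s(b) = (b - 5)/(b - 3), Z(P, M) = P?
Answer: -920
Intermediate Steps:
k(p) = p
s(b) = (-5 + b)/(-3 + b)
g = 1380 (g = -69*(-20) = 1380)
O = -2/3 (O = (3 - 1)/((-5 + 5)/(-3 + 5) - 3) = 2/(0/2 - 3) = 2/((1/2)*0 - 3) = 2/(0 - 3) = 2/(-3) = 2*(-1/3) = -2/3 ≈ -0.66667)
g*O = 1380*(-2/3) = -920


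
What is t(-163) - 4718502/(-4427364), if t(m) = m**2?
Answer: 19605892103/737894 ≈ 26570.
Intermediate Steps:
t(-163) - 4718502/(-4427364) = (-163)**2 - 4718502/(-4427364) = 26569 - 4718502*(-1/4427364) = 26569 + 786417/737894 = 19605892103/737894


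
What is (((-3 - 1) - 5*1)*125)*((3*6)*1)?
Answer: -20250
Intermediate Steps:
(((-3 - 1) - 5*1)*125)*((3*6)*1) = ((-4 - 5)*125)*(18*1) = -9*125*18 = -1125*18 = -20250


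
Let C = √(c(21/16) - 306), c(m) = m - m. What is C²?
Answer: -306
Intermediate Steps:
c(m) = 0
C = 3*I*√34 (C = √(0 - 306) = √(-306) = 3*I*√34 ≈ 17.493*I)
C² = (3*I*√34)² = -306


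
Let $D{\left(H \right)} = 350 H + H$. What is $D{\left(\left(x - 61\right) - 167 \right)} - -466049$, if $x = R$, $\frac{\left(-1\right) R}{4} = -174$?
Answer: $630317$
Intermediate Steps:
$R = 696$ ($R = \left(-4\right) \left(-174\right) = 696$)
$x = 696$
$D{\left(H \right)} = 351 H$
$D{\left(\left(x - 61\right) - 167 \right)} - -466049 = 351 \left(\left(696 - 61\right) - 167\right) - -466049 = 351 \left(635 - 167\right) + 466049 = 351 \cdot 468 + 466049 = 164268 + 466049 = 630317$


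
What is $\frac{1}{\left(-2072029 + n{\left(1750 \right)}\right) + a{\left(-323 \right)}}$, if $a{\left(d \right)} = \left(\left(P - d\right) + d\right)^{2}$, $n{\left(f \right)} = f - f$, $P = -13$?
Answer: $- \frac{1}{2071860} \approx -4.8266 \cdot 10^{-7}$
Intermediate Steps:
$n{\left(f \right)} = 0$
$a{\left(d \right)} = 169$ ($a{\left(d \right)} = \left(\left(-13 - d\right) + d\right)^{2} = \left(-13\right)^{2} = 169$)
$\frac{1}{\left(-2072029 + n{\left(1750 \right)}\right) + a{\left(-323 \right)}} = \frac{1}{\left(-2072029 + 0\right) + 169} = \frac{1}{-2072029 + 169} = \frac{1}{-2071860} = - \frac{1}{2071860}$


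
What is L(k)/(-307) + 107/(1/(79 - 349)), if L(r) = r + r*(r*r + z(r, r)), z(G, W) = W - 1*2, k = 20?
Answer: -8877610/307 ≈ -28917.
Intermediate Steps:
z(G, W) = -2 + W (z(G, W) = W - 2 = -2 + W)
L(r) = r + r*(-2 + r + r**2) (L(r) = r + r*(r*r + (-2 + r)) = r + r*(r**2 + (-2 + r)) = r + r*(-2 + r + r**2))
L(k)/(-307) + 107/(1/(79 - 349)) = (20*(-1 + 20 + 20**2))/(-307) + 107/(1/(79 - 349)) = (20*(-1 + 20 + 400))*(-1/307) + 107/(1/(-270)) = (20*419)*(-1/307) + 107/(-1/270) = 8380*(-1/307) + 107*(-270) = -8380/307 - 28890 = -8877610/307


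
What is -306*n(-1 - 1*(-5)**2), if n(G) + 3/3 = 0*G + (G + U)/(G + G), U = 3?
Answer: 4437/26 ≈ 170.65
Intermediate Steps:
n(G) = -1 + (3 + G)/(2*G) (n(G) = -1 + (0*G + (G + 3)/(G + G)) = -1 + (0 + (3 + G)/((2*G))) = -1 + (0 + (3 + G)*(1/(2*G))) = -1 + (0 + (3 + G)/(2*G)) = -1 + (3 + G)/(2*G))
-306*n(-1 - 1*(-5)**2) = -153*(3 - (-1 - 1*(-5)**2))/(-1 - 1*(-5)**2) = -153*(3 - (-1 - 1*25))/(-1 - 1*25) = -153*(3 - (-1 - 25))/(-1 - 25) = -153*(3 - 1*(-26))/(-26) = -153*(-1)*(3 + 26)/26 = -153*(-1)*29/26 = -306*(-29/52) = 4437/26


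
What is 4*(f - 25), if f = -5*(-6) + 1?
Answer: 24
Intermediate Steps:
f = 31 (f = 30 + 1 = 31)
4*(f - 25) = 4*(31 - 25) = 4*6 = 24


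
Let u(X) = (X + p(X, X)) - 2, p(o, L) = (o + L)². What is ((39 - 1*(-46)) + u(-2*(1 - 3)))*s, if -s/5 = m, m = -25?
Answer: 18875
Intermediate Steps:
p(o, L) = (L + o)²
s = 125 (s = -5*(-25) = 125)
u(X) = -2 + X + 4*X² (u(X) = (X + (X + X)²) - 2 = (X + (2*X)²) - 2 = (X + 4*X²) - 2 = -2 + X + 4*X²)
((39 - 1*(-46)) + u(-2*(1 - 3)))*s = ((39 - 1*(-46)) + (-2 - 2*(1 - 3) + 4*(-2*(1 - 3))²))*125 = ((39 + 46) + (-2 - 2*(-2) + 4*(-2*(-2))²))*125 = (85 + (-2 + 4 + 4*4²))*125 = (85 + (-2 + 4 + 4*16))*125 = (85 + (-2 + 4 + 64))*125 = (85 + 66)*125 = 151*125 = 18875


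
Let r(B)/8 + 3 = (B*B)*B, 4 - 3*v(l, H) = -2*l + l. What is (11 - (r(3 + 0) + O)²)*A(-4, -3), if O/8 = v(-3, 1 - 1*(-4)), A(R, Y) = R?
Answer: 1363828/9 ≈ 1.5154e+5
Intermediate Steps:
v(l, H) = 4/3 + l/3 (v(l, H) = 4/3 - (-2*l + l)/3 = 4/3 - (-1)*l/3 = 4/3 + l/3)
O = 8/3 (O = 8*(4/3 + (⅓)*(-3)) = 8*(4/3 - 1) = 8*(⅓) = 8/3 ≈ 2.6667)
r(B) = -24 + 8*B³ (r(B) = -24 + 8*((B*B)*B) = -24 + 8*(B²*B) = -24 + 8*B³)
(11 - (r(3 + 0) + O)²)*A(-4, -3) = (11 - ((-24 + 8*(3 + 0)³) + 8/3)²)*(-4) = (11 - ((-24 + 8*3³) + 8/3)²)*(-4) = (11 - ((-24 + 8*27) + 8/3)²)*(-4) = (11 - ((-24 + 216) + 8/3)²)*(-4) = (11 - (192 + 8/3)²)*(-4) = (11 - (584/3)²)*(-4) = (11 - 1*341056/9)*(-4) = (11 - 341056/9)*(-4) = -340957/9*(-4) = 1363828/9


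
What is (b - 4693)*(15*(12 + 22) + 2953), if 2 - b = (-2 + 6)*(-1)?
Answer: -16231081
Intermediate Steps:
b = 6 (b = 2 - (-2 + 6)*(-1) = 2 - 4*(-1) = 2 - 1*(-4) = 2 + 4 = 6)
(b - 4693)*(15*(12 + 22) + 2953) = (6 - 4693)*(15*(12 + 22) + 2953) = -4687*(15*34 + 2953) = -4687*(510 + 2953) = -4687*3463 = -16231081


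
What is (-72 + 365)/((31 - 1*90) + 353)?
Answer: 293/294 ≈ 0.99660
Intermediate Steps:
(-72 + 365)/((31 - 1*90) + 353) = 293/((31 - 90) + 353) = 293/(-59 + 353) = 293/294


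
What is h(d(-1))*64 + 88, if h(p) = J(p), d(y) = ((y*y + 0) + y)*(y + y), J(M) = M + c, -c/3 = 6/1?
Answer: -1064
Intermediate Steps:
c = -18 (c = -18/1 = -18 ≈ -18.000)
J(M) = -18 + M (J(M) = M - 18 = -18 + M)
d(y) = 2*y*(y + y²) (d(y) = ((y² + 0) + y)*(2*y) = (y² + y)*(2*y) = (y + y²)*(2*y) = 2*y*(y + y²))
h(p) = -18 + p
h(d(-1))*64 + 88 = (-18 + 2*(-1)²*(1 - 1))*64 + 88 = (-18 + 2*1*0)*64 + 88 = (-18 + 0)*64 + 88 = -18*64 + 88 = -1152 + 88 = -1064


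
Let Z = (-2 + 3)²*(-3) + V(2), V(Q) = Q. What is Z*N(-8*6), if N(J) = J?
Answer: 48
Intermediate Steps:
Z = -1 (Z = (-2 + 3)²*(-3) + 2 = 1²*(-3) + 2 = 1*(-3) + 2 = -3 + 2 = -1)
Z*N(-8*6) = -(-8)*6 = -1*(-48) = 48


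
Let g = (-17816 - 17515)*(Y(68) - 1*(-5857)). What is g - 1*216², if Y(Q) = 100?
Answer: -210513423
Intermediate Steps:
g = -210466767 (g = (-17816 - 17515)*(100 - 1*(-5857)) = -35331*(100 + 5857) = -35331*5957 = -210466767)
g - 1*216² = -210466767 - 1*216² = -210466767 - 1*46656 = -210466767 - 46656 = -210513423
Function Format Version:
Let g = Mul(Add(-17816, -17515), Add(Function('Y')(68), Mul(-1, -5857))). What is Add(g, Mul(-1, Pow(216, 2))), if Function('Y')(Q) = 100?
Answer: -210513423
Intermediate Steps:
g = -210466767 (g = Mul(Add(-17816, -17515), Add(100, Mul(-1, -5857))) = Mul(-35331, Add(100, 5857)) = Mul(-35331, 5957) = -210466767)
Add(g, Mul(-1, Pow(216, 2))) = Add(-210466767, Mul(-1, Pow(216, 2))) = Add(-210466767, Mul(-1, 46656)) = Add(-210466767, -46656) = -210513423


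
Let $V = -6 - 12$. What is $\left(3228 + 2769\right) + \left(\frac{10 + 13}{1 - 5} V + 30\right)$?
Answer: $\frac{12261}{2} \approx 6130.5$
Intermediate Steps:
$V = -18$
$\left(3228 + 2769\right) + \left(\frac{10 + 13}{1 - 5} V + 30\right) = \left(3228 + 2769\right) + \left(\frac{10 + 13}{1 - 5} \left(-18\right) + 30\right) = 5997 + \left(\frac{23}{-4} \left(-18\right) + 30\right) = 5997 + \left(23 \left(- \frac{1}{4}\right) \left(-18\right) + 30\right) = 5997 + \left(\left(- \frac{23}{4}\right) \left(-18\right) + 30\right) = 5997 + \left(\frac{207}{2} + 30\right) = 5997 + \frac{267}{2} = \frac{12261}{2}$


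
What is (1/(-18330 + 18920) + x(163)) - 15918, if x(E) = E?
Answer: -9295449/590 ≈ -15755.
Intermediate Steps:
(1/(-18330 + 18920) + x(163)) - 15918 = (1/(-18330 + 18920) + 163) - 15918 = (1/590 + 163) - 15918 = 96171/590 - 15918 = -9295449/590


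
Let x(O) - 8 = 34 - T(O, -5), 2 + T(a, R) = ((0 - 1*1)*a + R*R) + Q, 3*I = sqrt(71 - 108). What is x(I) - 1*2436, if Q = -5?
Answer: -2412 + I*sqrt(37)/3 ≈ -2412.0 + 2.0276*I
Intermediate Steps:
I = I*sqrt(37)/3 (I = sqrt(71 - 108)/3 = sqrt(-37)/3 = (I*sqrt(37))/3 = I*sqrt(37)/3 ≈ 2.0276*I)
T(a, R) = -7 + R**2 - a (T(a, R) = -2 + (((0 - 1*1)*a + R*R) - 5) = -2 + (((0 - 1)*a + R**2) - 5) = -2 + ((-a + R**2) - 5) = -2 + ((R**2 - a) - 5) = -2 + (-5 + R**2 - a) = -7 + R**2 - a)
x(O) = 24 + O (x(O) = 8 + (34 - (-7 + (-5)**2 - O)) = 8 + (34 - (-7 + 25 - O)) = 8 + (34 - (18 - O)) = 8 + (34 + (-18 + O)) = 8 + (16 + O) = 24 + O)
x(I) - 1*2436 = (24 + I*sqrt(37)/3) - 1*2436 = (24 + I*sqrt(37)/3) - 2436 = -2412 + I*sqrt(37)/3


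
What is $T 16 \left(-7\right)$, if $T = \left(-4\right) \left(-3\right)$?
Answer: $-1344$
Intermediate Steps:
$T = 12$
$T 16 \left(-7\right) = 12 \cdot 16 \left(-7\right) = 192 \left(-7\right) = -1344$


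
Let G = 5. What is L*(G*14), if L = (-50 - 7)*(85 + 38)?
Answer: -490770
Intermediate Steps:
L = -7011 (L = -57*123 = -7011)
L*(G*14) = -35055*14 = -7011*70 = -490770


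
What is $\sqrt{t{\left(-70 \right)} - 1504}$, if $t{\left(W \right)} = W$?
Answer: $i \sqrt{1574} \approx 39.674 i$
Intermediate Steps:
$\sqrt{t{\left(-70 \right)} - 1504} = \sqrt{-70 - 1504} = \sqrt{-1574} = i \sqrt{1574}$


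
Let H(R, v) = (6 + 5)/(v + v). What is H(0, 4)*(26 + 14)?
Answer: 55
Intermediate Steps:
H(R, v) = 11/(2*v) (H(R, v) = 11/((2*v)) = 11*(1/(2*v)) = 11/(2*v))
H(0, 4)*(26 + 14) = ((11/2)/4)*(26 + 14) = ((11/2)*(1/4))*40 = (11/8)*40 = 55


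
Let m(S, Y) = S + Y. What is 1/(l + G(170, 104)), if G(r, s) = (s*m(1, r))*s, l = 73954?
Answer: 1/1923490 ≈ 5.1989e-7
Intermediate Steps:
G(r, s) = s**2*(1 + r) (G(r, s) = (s*(1 + r))*s = s**2*(1 + r))
1/(l + G(170, 104)) = 1/(73954 + 104**2*(1 + 170)) = 1/(73954 + 10816*171) = 1/(73954 + 1849536) = 1/1923490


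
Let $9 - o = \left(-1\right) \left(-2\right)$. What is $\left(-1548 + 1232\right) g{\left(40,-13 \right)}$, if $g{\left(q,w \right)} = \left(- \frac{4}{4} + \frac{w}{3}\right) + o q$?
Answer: $- \frac{260384}{3} \approx -86795.0$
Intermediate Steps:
$o = 7$ ($o = 9 - \left(-1\right) \left(-2\right) = 9 - 2 = 7$)
$g{\left(q,w \right)} = -1 + 7 q + \frac{w}{3}$ ($g{\left(q,w \right)} = \left(- \frac{4}{4} + \frac{w}{3}\right) + 7 q = \left(\left(-4\right) \frac{1}{4} + w \frac{1}{3}\right) + 7 q = \left(-1 + \frac{w}{3}\right) + 7 q = -1 + 7 q + \frac{w}{3}$)
$\left(-1548 + 1232\right) g{\left(40,-13 \right)} = \left(-1548 + 1232\right) \left(-1 + 7 \cdot 40 + \frac{1}{3} \left(-13\right)\right) = - 316 \left(-1 + 280 - \frac{13}{3}\right) = \left(-316\right) \frac{824}{3} = - \frac{260384}{3}$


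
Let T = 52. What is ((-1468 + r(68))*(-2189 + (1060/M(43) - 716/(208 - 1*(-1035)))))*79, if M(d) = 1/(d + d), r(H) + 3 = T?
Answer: -1127025105267/113 ≈ -9.9737e+9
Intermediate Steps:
r(H) = 49 (r(H) = -3 + 52 = 49)
M(d) = 1/(2*d)
((-1468 + r(68))*(-2189 + (1060/M(43) - 716/(208 - 1*(-1035)))))*79 = ((-1468 + 49)*(-2189 + (1060/(((½)/43)) - 716/(208 - 1*(-1035)))))*79 = -1419*(-2189 + (1060/(((½)*(1/43))) - 716/(208 + 1035)))*79 = -1419*(-2189 + (1060/(1/86) - 716/1243))*79 = -1419*(-2189 + (1060*86 - 716*1/1243))*79 = -1419*(-2189 + (91160 - 716/1243))*79 = -1419*(-2189 + 113311164/1243)*79 = -1419*110590237/1243*79 = -14266140573/113*79 = -1127025105267/113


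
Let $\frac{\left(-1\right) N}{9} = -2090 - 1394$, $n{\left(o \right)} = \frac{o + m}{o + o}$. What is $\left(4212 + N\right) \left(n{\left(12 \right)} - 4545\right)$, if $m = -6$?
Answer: $-161647668$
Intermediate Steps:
$n{\left(o \right)} = \frac{-6 + o}{2 o}$ ($n{\left(o \right)} = \frac{o - 6}{o + o} = \frac{-6 + o}{2 o}$)
$N = 31356$ ($N = - 9 \left(-2090 - 1394\right) = \left(-9\right) \left(-3484\right) = 31356$)
$\left(4212 + N\right) \left(n{\left(12 \right)} - 4545\right) = \left(4212 + 31356\right) \left(\frac{-6 + 12}{2 \cdot 12} - 4545\right) = 35568 \left(\frac{1}{2} \cdot \frac{1}{12} \cdot 6 - 4545\right) = 35568 \left(\frac{1}{4} - 4545\right) = 35568 \left(- \frac{18179}{4}\right) = -161647668$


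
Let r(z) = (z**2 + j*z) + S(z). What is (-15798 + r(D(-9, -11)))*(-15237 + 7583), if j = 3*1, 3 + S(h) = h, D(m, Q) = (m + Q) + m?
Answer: 115391704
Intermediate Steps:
D(m, Q) = Q + 2*m (D(m, Q) = (Q + m) + m = Q + 2*m)
S(h) = -3 + h
j = 3
r(z) = -3 + z**2 + 4*z (r(z) = (z**2 + 3*z) + (-3 + z) = -3 + z**2 + 4*z)
(-15798 + r(D(-9, -11)))*(-15237 + 7583) = (-15798 + (-3 + (-11 + 2*(-9))**2 + 4*(-11 + 2*(-9))))*(-15237 + 7583) = (-15798 + (-3 + (-11 - 18)**2 + 4*(-11 - 18)))*(-7654) = (-15798 + (-3 + (-29)**2 + 4*(-29)))*(-7654) = (-15798 + (-3 + 841 - 116))*(-7654) = (-15798 + 722)*(-7654) = -15076*(-7654) = 115391704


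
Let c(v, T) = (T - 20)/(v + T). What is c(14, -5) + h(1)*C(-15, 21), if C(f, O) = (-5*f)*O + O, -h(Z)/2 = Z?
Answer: -28753/9 ≈ -3194.8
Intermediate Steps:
h(Z) = -2*Z
C(f, O) = O - 5*O*f (C(f, O) = -5*O*f + O = O - 5*O*f)
c(v, T) = (-20 + T)/(T + v)
c(14, -5) + h(1)*C(-15, 21) = (-20 - 5)/(-5 + 14) + (-2*1)*(21*(1 - 5*(-15))) = -25/9 - 42*(1 + 75) = (⅑)*(-25) - 42*76 = -25/9 - 2*1596 = -25/9 - 3192 = -28753/9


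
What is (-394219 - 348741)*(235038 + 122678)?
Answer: -265768679360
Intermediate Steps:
(-394219 - 348741)*(235038 + 122678) = -742960*357716 = -265768679360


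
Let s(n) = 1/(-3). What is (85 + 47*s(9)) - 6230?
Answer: -18482/3 ≈ -6160.7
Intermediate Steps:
s(n) = -1/3
(85 + 47*s(9)) - 6230 = (85 + 47*(-1/3)) - 6230 = (85 - 47/3) - 6230 = 208/3 - 6230 = -18482/3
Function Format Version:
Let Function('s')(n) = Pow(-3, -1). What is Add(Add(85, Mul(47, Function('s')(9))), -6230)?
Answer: Rational(-18482, 3) ≈ -6160.7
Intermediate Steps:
Function('s')(n) = Rational(-1, 3)
Add(Add(85, Mul(47, Function('s')(9))), -6230) = Add(Add(85, Mul(47, Rational(-1, 3))), -6230) = Add(Add(85, Rational(-47, 3)), -6230) = Add(Rational(208, 3), -6230) = Rational(-18482, 3)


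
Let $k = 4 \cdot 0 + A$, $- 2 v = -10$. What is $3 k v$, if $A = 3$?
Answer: $45$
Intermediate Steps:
$v = 5$ ($v = \left(- \frac{1}{2}\right) \left(-10\right) = 5$)
$k = 3$ ($k = 4 \cdot 0 + 3 = 0 + 3 = 3$)
$3 k v = 3 \cdot 3 \cdot 5 = 9 \cdot 5 = 45$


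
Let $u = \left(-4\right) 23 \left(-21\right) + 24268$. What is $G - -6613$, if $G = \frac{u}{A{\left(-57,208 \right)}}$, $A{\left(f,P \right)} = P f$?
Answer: $\frac{9797191}{1482} \approx 6610.8$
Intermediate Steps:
$u = 26200$ ($u = \left(-92\right) \left(-21\right) + 24268 = 1932 + 24268 = 26200$)
$G = - \frac{3275}{1482}$ ($G = \frac{26200}{208 \left(-57\right)} = \frac{26200}{-11856} = 26200 \left(- \frac{1}{11856}\right) = - \frac{3275}{1482} \approx -2.2099$)
$G - -6613 = - \frac{3275}{1482} - -6613 = - \frac{3275}{1482} + 6613 = \frac{9797191}{1482}$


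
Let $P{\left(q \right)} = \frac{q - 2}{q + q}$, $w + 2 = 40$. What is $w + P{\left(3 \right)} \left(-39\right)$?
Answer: $\frac{63}{2} \approx 31.5$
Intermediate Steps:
$w = 38$ ($w = -2 + 40 = 38$)
$P{\left(q \right)} = \frac{-2 + q}{2 q}$
$w + P{\left(3 \right)} \left(-39\right) = 38 + \frac{-2 + 3}{2 \cdot 3} \left(-39\right) = 38 + \frac{1}{2} \cdot \frac{1}{3} \cdot 1 \left(-39\right) = 38 + \frac{1}{6} \left(-39\right) = 38 - \frac{13}{2} = \frac{63}{2}$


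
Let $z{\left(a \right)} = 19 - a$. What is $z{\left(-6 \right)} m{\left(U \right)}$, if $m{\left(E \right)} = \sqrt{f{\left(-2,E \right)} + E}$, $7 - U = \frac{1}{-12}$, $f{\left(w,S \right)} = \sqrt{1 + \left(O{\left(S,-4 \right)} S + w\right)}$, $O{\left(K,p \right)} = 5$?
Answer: $\frac{25 \sqrt{255 + 6 \sqrt{1239}}}{6} \approx 89.965$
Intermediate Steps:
$f{\left(w,S \right)} = \sqrt{1 + w + 5 S}$ ($f{\left(w,S \right)} = \sqrt{1 + \left(5 S + w\right)} = \sqrt{1 + \left(w + 5 S\right)} = \sqrt{1 + w + 5 S}$)
$U = \frac{85}{12}$ ($U = 7 - \frac{1}{-12} = 7 - - \frac{1}{12} = 7 + \frac{1}{12} = \frac{85}{12} \approx 7.0833$)
$m{\left(E \right)} = \sqrt{E + \sqrt{-1 + 5 E}}$ ($m{\left(E \right)} = \sqrt{\sqrt{1 - 2 + 5 E} + E} = \sqrt{\sqrt{-1 + 5 E} + E} = \sqrt{E + \sqrt{-1 + 5 E}}$)
$z{\left(-6 \right)} m{\left(U \right)} = \left(19 - -6\right) \sqrt{\frac{85}{12} + \sqrt{-1 + 5 \cdot \frac{85}{12}}} = \left(19 + 6\right) \sqrt{\frac{85}{12} + \sqrt{-1 + \frac{425}{12}}} = 25 \sqrt{\frac{85}{12} + \sqrt{\frac{413}{12}}} = 25 \sqrt{\frac{85}{12} + \frac{\sqrt{1239}}{6}}$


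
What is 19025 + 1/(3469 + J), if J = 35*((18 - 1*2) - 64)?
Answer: 34035726/1789 ≈ 19025.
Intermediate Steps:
J = -1680 (J = 35*((18 - 2) - 64) = 35*(16 - 64) = 35*(-48) = -1680)
19025 + 1/(3469 + J) = 19025 + 1/(3469 - 1680) = 19025 + 1/1789 = 34035726/1789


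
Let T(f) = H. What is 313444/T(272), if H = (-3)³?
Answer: -313444/27 ≈ -11609.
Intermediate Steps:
H = -27
T(f) = -27
313444/T(272) = 313444/(-27) = 313444*(-1/27) = -313444/27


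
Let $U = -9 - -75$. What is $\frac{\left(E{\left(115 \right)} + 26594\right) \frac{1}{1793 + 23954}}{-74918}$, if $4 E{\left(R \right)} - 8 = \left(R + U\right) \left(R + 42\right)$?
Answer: $- \frac{134801}{7715654984} \approx -1.7471 \cdot 10^{-5}$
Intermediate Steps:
$U = 66$ ($U = -9 + 75 = 66$)
$E{\left(R \right)} = 2 + \frac{\left(42 + R\right) \left(66 + R\right)}{4}$ ($E{\left(R \right)} = 2 + \frac{\left(R + 66\right) \left(R + 42\right)}{4} = 2 + \frac{\left(66 + R\right) \left(42 + R\right)}{4} = 2 + \frac{\left(42 + R\right) \left(66 + R\right)}{4}$)
$\frac{\left(E{\left(115 \right)} + 26594\right) \frac{1}{1793 + 23954}}{-74918} = \frac{\left(\left(695 + 27 \cdot 115 + \frac{115^{2}}{4}\right) + 26594\right) \frac{1}{1793 + 23954}}{-74918} = \frac{\left(695 + 3105 + \frac{1}{4} \cdot 13225\right) + 26594}{25747} \left(- \frac{1}{74918}\right) = \left(\left(695 + 3105 + \frac{13225}{4}\right) + 26594\right) \frac{1}{25747} \left(- \frac{1}{74918}\right) = \left(\frac{28425}{4} + 26594\right) \frac{1}{25747} \left(- \frac{1}{74918}\right) = \frac{134801}{4} \cdot \frac{1}{25747} \left(- \frac{1}{74918}\right) = \frac{134801}{102988} \left(- \frac{1}{74918}\right) = - \frac{134801}{7715654984}$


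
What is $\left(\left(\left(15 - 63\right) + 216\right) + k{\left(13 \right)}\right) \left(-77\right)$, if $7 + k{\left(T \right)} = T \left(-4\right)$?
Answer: $-8393$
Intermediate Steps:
$k{\left(T \right)} = -7 - 4 T$ ($k{\left(T \right)} = -7 + T \left(-4\right) = -7 - 4 T$)
$\left(\left(\left(15 - 63\right) + 216\right) + k{\left(13 \right)}\right) \left(-77\right) = \left(\left(\left(15 - 63\right) + 216\right) - 59\right) \left(-77\right) = \left(\left(-48 + 216\right) - 59\right) \left(-77\right) = \left(168 - 59\right) \left(-77\right) = 109 \left(-77\right) = -8393$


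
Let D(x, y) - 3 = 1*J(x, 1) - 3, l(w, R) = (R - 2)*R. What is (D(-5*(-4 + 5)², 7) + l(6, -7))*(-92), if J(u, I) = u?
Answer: -5336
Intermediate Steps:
l(w, R) = R*(-2 + R) (l(w, R) = (-2 + R)*R = R*(-2 + R))
D(x, y) = x (D(x, y) = 3 + (1*x - 3) = 3 + (x - 3) = 3 + (-3 + x) = x)
(D(-5*(-4 + 5)², 7) + l(6, -7))*(-92) = (-5*(-4 + 5)² - 7*(-2 - 7))*(-92) = (-5*1² - 7*(-9))*(-92) = (-5*1 + 63)*(-92) = (-5 + 63)*(-92) = 58*(-92) = -5336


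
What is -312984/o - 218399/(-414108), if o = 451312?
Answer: -1940193049/11680744356 ≈ -0.16610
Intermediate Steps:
-312984/o - 218399/(-414108) = -312984/451312 - 218399/(-414108) = -312984*1/451312 - 218399*(-1/414108) = -39123/56414 + 218399/414108 = -1940193049/11680744356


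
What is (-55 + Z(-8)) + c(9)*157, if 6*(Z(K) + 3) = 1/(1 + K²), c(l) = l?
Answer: 528451/390 ≈ 1355.0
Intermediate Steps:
Z(K) = -3 + 1/(6*(1 + K²))
(-55 + Z(-8)) + c(9)*157 = (-55 + (-17 - 18*(-8)²)/(6*(1 + (-8)²))) + 9*157 = (-55 + (-17 - 18*64)/(6*(1 + 64))) + 1413 = (-55 + (⅙)*(-17 - 1152)/65) + 1413 = (-55 + (⅙)*(1/65)*(-1169)) + 1413 = (-55 - 1169/390) + 1413 = -22619/390 + 1413 = 528451/390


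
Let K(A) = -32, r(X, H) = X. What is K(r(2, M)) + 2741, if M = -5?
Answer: 2709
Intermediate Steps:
K(r(2, M)) + 2741 = -32 + 2741 = 2709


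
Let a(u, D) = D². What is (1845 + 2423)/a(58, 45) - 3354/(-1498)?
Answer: 6592657/1516725 ≈ 4.3466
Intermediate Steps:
(1845 + 2423)/a(58, 45) - 3354/(-1498) = (1845 + 2423)/(45²) - 3354/(-1498) = 4268/2025 - 3354*(-1/1498) = 4268*(1/2025) + 1677/749 = 4268/2025 + 1677/749 = 6592657/1516725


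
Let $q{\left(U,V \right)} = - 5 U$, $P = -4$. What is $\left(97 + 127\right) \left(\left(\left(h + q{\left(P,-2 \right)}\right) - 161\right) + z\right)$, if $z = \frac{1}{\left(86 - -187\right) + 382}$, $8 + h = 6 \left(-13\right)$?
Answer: $- \frac{33305216}{655} \approx -50848.0$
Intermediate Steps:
$h = -86$ ($h = -8 + 6 \left(-13\right) = -8 - 78 = -86$)
$z = \frac{1}{655}$ ($z = \frac{1}{\left(86 + 187\right) + 382} = \frac{1}{273 + 382} = \frac{1}{655} \approx 0.0015267$)
$\left(97 + 127\right) \left(\left(\left(h + q{\left(P,-2 \right)}\right) - 161\right) + z\right) = \left(97 + 127\right) \left(\left(\left(-86 - -20\right) - 161\right) + \frac{1}{655}\right) = 224 \left(\left(\left(-86 + 20\right) - 161\right) + \frac{1}{655}\right) = 224 \left(\left(-66 - 161\right) + \frac{1}{655}\right) = 224 \left(-227 + \frac{1}{655}\right) = 224 \left(- \frac{148684}{655}\right) = - \frac{33305216}{655}$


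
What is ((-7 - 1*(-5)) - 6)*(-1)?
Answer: 8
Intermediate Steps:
((-7 - 1*(-5)) - 6)*(-1) = ((-7 + 5) - 6)*(-1) = (-2 - 6)*(-1) = -8*(-1) = 8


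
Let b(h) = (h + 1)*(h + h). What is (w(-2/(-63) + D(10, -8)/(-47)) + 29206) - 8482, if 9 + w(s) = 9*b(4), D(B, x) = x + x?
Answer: 21075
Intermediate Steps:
D(B, x) = 2*x
b(h) = 2*h*(1 + h) (b(h) = (1 + h)*(2*h) = 2*h*(1 + h))
w(s) = 351 (w(s) = -9 + 9*(2*4*(1 + 4)) = -9 + 9*(2*4*5) = -9 + 9*40 = -9 + 360 = 351)
(w(-2/(-63) + D(10, -8)/(-47)) + 29206) - 8482 = (351 + 29206) - 8482 = 29557 - 8482 = 21075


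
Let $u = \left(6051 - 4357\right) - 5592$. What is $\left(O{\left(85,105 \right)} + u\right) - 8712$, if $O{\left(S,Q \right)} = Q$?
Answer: $-12505$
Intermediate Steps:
$u = -3898$ ($u = 1694 - 5592 = -3898$)
$\left(O{\left(85,105 \right)} + u\right) - 8712 = \left(105 - 3898\right) - 8712 = -3793 - 8712 = -12505$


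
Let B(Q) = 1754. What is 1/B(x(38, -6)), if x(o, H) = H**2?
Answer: 1/1754 ≈ 0.00057013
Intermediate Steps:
1/B(x(38, -6)) = 1/1754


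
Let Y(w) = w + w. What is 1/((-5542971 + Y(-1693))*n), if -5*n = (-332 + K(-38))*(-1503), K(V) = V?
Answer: 1/616876918254 ≈ 1.6211e-12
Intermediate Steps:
Y(w) = 2*w
n = -111222 (n = -(-332 - 38)*(-1503)/5 = -(-74)*(-1503) = -⅕*556110 = -111222)
1/((-5542971 + Y(-1693))*n) = 1/((-5542971 + 2*(-1693))*(-111222)) = -1/111222/(-5542971 - 3386) = -1/111222/(-5546357) = -1/5546357*(-1/111222) = 1/616876918254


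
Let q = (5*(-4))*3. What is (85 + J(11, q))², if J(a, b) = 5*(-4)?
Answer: 4225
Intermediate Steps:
q = -60 (q = -20*3 = -60)
J(a, b) = -20
(85 + J(11, q))² = (85 - 20)² = 65² = 4225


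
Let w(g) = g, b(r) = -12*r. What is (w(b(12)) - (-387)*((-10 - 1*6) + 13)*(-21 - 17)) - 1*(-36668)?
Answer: 80642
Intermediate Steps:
(w(b(12)) - (-387)*((-10 - 1*6) + 13)*(-21 - 17)) - 1*(-36668) = (-12*12 - (-387)*((-10 - 1*6) + 13)*(-21 - 17)) - 1*(-36668) = (-144 - (-387)*((-10 - 6) + 13)*(-38)) + 36668 = (-144 - (-387)*(-16 + 13)*(-38)) + 36668 = (-144 - (-387)*(-3*(-38))) + 36668 = (-144 - (-387)*114) + 36668 = (-144 - 1*(-44118)) + 36668 = (-144 + 44118) + 36668 = 43974 + 36668 = 80642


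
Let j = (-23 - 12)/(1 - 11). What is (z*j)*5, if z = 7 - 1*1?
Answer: 105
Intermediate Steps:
z = 6 (z = 7 - 1 = 6)
j = 7/2 (j = -35/(-10) = -35*(-⅒) = 7/2 ≈ 3.5000)
(z*j)*5 = (6*(7/2))*5 = 21*5 = 105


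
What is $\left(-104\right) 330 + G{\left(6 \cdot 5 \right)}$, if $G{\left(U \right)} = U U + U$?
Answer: $-33390$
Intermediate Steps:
$G{\left(U \right)} = U + U^{2}$ ($G{\left(U \right)} = U^{2} + U = U + U^{2}$)
$\left(-104\right) 330 + G{\left(6 \cdot 5 \right)} = \left(-104\right) 330 + 6 \cdot 5 \left(1 + 6 \cdot 5\right) = -34320 + 30 \left(1 + 30\right) = -34320 + 30 \cdot 31 = -34320 + 930 = -33390$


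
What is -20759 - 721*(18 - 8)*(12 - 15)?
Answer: 871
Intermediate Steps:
-20759 - 721*(18 - 8)*(12 - 15) = -20759 - 721*10*(-3) = -20759 - 721*(-30) = -20759 - 1*(-21630) = -20759 + 21630 = 871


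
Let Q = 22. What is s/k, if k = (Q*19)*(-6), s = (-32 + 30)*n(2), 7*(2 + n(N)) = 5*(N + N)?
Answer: 1/1463 ≈ 0.00068353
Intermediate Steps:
n(N) = -2 + 10*N/7 (n(N) = -2 + (5*(N + N))/7 = -2 + (5*(2*N))/7 = -2 + (10*N)/7 = -2 + 10*N/7)
s = -12/7 (s = (-32 + 30)*(-2 + (10/7)*2) = -2*(-2 + 20/7) = -2*6/7 = -12/7 ≈ -1.7143)
k = -2508 (k = (22*19)*(-6) = 418*(-6) = -2508)
s/k = -12/7/(-2508) = -12/7*(-1/2508) = 1/1463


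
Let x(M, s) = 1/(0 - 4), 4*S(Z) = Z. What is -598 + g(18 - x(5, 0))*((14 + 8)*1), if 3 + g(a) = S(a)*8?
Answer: 139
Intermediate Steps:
S(Z) = Z/4
x(M, s) = -¼ (x(M, s) = 1/(-4) = -¼)
g(a) = -3 + 2*a (g(a) = -3 + (a/4)*8 = -3 + 2*a)
-598 + g(18 - x(5, 0))*((14 + 8)*1) = -598 + (-3 + 2*(18 - 1*(-¼)))*((14 + 8)*1) = -598 + (-3 + 2*(18 + ¼))*(22*1) = -598 + (-3 + 2*(73/4))*22 = -598 + (-3 + 73/2)*22 = -598 + (67/2)*22 = -598 + 737 = 139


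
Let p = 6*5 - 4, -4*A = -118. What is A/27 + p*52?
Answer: 73067/54 ≈ 1353.1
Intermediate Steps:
A = 59/2 (A = -1/4*(-118) = 59/2 ≈ 29.500)
p = 26 (p = 30 - 4 = 26)
A/27 + p*52 = (59/2)/27 + 26*52 = (59/2)*(1/27) + 1352 = 59/54 + 1352 = 73067/54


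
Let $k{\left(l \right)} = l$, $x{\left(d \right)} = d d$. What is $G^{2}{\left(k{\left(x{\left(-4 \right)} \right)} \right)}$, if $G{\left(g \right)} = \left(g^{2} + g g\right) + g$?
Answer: $278784$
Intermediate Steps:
$x{\left(d \right)} = d^{2}$
$G{\left(g \right)} = g + 2 g^{2}$ ($G{\left(g \right)} = \left(g^{2} + g^{2}\right) + g = 2 g^{2} + g = g + 2 g^{2}$)
$G^{2}{\left(k{\left(x{\left(-4 \right)} \right)} \right)} = \left(\left(-4\right)^{2} \left(1 + 2 \left(-4\right)^{2}\right)\right)^{2} = \left(16 \left(1 + 2 \cdot 16\right)\right)^{2} = \left(16 \left(1 + 32\right)\right)^{2} = \left(16 \cdot 33\right)^{2} = 528^{2} = 278784$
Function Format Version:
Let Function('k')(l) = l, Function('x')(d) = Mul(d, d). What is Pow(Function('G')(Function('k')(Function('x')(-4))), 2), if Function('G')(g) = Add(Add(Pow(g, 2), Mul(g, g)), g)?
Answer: 278784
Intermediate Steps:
Function('x')(d) = Pow(d, 2)
Function('G')(g) = Add(g, Mul(2, Pow(g, 2))) (Function('G')(g) = Add(Add(Pow(g, 2), Pow(g, 2)), g) = Add(Mul(2, Pow(g, 2)), g) = Add(g, Mul(2, Pow(g, 2))))
Pow(Function('G')(Function('k')(Function('x')(-4))), 2) = Pow(Mul(Pow(-4, 2), Add(1, Mul(2, Pow(-4, 2)))), 2) = Pow(Mul(16, Add(1, Mul(2, 16))), 2) = Pow(Mul(16, Add(1, 32)), 2) = Pow(Mul(16, 33), 2) = Pow(528, 2) = 278784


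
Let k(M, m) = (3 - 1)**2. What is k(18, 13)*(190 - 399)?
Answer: -836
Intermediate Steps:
k(M, m) = 4 (k(M, m) = 2**2 = 4)
k(18, 13)*(190 - 399) = 4*(190 - 399) = 4*(-209) = -836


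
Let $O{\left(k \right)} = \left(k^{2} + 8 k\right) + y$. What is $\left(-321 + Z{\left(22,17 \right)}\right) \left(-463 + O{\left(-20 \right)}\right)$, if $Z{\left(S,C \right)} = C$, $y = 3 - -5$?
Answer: $65360$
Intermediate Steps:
$y = 8$ ($y = 3 + 5 = 8$)
$O{\left(k \right)} = 8 + k^{2} + 8 k$ ($O{\left(k \right)} = \left(k^{2} + 8 k\right) + 8 = 8 + k^{2} + 8 k$)
$\left(-321 + Z{\left(22,17 \right)}\right) \left(-463 + O{\left(-20 \right)}\right) = \left(-321 + 17\right) \left(-463 + \left(8 + \left(-20\right)^{2} + 8 \left(-20\right)\right)\right) = - 304 \left(-463 + \left(8 + 400 - 160\right)\right) = - 304 \left(-463 + 248\right) = \left(-304\right) \left(-215\right) = 65360$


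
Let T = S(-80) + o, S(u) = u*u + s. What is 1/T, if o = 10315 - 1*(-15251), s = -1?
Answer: 1/31965 ≈ 3.1284e-5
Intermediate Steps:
S(u) = -1 + u**2 (S(u) = u*u - 1 = u**2 - 1 = -1 + u**2)
o = 25566 (o = 10315 + 15251 = 25566)
T = 31965 (T = (-1 + (-80)**2) + 25566 = (-1 + 6400) + 25566 = 6399 + 25566 = 31965)
1/T = 1/31965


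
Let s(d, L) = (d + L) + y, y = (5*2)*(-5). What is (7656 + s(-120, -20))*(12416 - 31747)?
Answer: -144325246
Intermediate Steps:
y = -50 (y = 10*(-5) = -50)
s(d, L) = -50 + L + d (s(d, L) = (d + L) - 50 = (L + d) - 50 = -50 + L + d)
(7656 + s(-120, -20))*(12416 - 31747) = (7656 + (-50 - 20 - 120))*(12416 - 31747) = (7656 - 190)*(-19331) = 7466*(-19331) = -144325246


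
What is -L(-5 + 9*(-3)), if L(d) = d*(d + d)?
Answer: -2048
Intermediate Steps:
L(d) = 2*d² (L(d) = d*(2*d) = 2*d²)
-L(-5 + 9*(-3)) = -2*(-5 + 9*(-3))² = -2*(-5 - 27)² = -2*(-32)² = -2*1024 = -1*2048 = -2048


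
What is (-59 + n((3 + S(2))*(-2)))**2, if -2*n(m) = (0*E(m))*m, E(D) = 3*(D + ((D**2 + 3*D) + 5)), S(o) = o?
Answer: 3481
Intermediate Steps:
E(D) = 15 + 3*D**2 + 12*D (E(D) = 3*(D + (5 + D**2 + 3*D)) = 3*(5 + D**2 + 4*D) = 15 + 3*D**2 + 12*D)
n(m) = 0 (n(m) = -0*(15 + 3*m**2 + 12*m)*m/2 = -0*m = -1/2*0 = 0)
(-59 + n((3 + S(2))*(-2)))**2 = (-59 + 0)**2 = (-59)**2 = 3481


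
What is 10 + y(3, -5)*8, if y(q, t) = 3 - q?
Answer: 10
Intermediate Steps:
10 + y(3, -5)*8 = 10 + (3 - 1*3)*8 = 10 + (3 - 3)*8 = 10 + 0*8 = 10 + 0 = 10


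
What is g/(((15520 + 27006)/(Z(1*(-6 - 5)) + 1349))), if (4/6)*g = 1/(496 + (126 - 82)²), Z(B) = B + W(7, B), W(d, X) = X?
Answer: 3981/206846464 ≈ 1.9246e-5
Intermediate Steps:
Z(B) = 2*B (Z(B) = B + B = 2*B)
g = 3/4864 (g = 3/(2*(496 + (126 - 82)²)) = 3/(2*(496 + 44²)) = 3/(2*(496 + 1936)) = (3/2)/2432 = (3/2)*(1/2432) = 3/4864 ≈ 0.00061678)
g/(((15520 + 27006)/(Z(1*(-6 - 5)) + 1349))) = 3/(4864*(((15520 + 27006)/(2*(1*(-6 - 5)) + 1349)))) = 3/(4864*((42526/(2*(1*(-11)) + 1349)))) = 3/(4864*((42526/(2*(-11) + 1349)))) = 3/(4864*((42526/(-22 + 1349)))) = 3/(4864*((42526/1327))) = 3/(4864*((42526*(1/1327)))) = 3/(4864*(42526/1327)) = (3/4864)*(1327/42526) = 3981/206846464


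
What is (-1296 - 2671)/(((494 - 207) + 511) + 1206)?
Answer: -3967/2004 ≈ -1.9795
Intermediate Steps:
(-1296 - 2671)/(((494 - 207) + 511) + 1206) = -3967/((287 + 511) + 1206) = -3967/(798 + 1206) = -3967/2004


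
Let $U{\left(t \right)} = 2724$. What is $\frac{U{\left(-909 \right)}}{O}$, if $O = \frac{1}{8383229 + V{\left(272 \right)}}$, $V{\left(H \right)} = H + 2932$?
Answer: $22844643492$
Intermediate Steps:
$V{\left(H \right)} = 2932 + H$
$O = \frac{1}{8386433}$ ($O = \frac{1}{8383229 + \left(2932 + 272\right)} = \frac{1}{8383229 + 3204} = \frac{1}{8386433} \approx 1.1924 \cdot 10^{-7}$)
$\frac{U{\left(-909 \right)}}{O} = 2724 \frac{1}{\frac{1}{8386433}} = 2724 \cdot 8386433 = 22844643492$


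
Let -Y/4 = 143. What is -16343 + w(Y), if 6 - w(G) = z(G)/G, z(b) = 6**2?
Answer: -2336182/143 ≈ -16337.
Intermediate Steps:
Y = -572 (Y = -4*143 = -572)
z(b) = 36
w(G) = 6 - 36/G
-16343 + w(Y) = -16343 + (6 - 36/(-572)) = -16343 + (6 - 36*(-1/572)) = -16343 + (6 + 9/143) = -16343 + 867/143 = -2336182/143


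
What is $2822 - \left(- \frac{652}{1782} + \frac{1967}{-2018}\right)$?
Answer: $\frac{5076473701}{1798038} \approx 2823.3$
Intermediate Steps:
$2822 - \left(- \frac{652}{1782} + \frac{1967}{-2018}\right) = 2822 - \left(\left(-652\right) \frac{1}{1782} + 1967 \left(- \frac{1}{2018}\right)\right) = 2822 - \left(- \frac{326}{891} - \frac{1967}{2018}\right) = 2822 - - \frac{2410465}{1798038} = 2822 + \frac{2410465}{1798038} = \frac{5076473701}{1798038}$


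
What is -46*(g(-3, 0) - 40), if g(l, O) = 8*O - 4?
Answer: 2024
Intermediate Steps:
g(l, O) = -4 + 8*O
-46*(g(-3, 0) - 40) = -46*((-4 + 8*0) - 40) = -46*((-4 + 0) - 40) = -46*(-4 - 40) = -46*(-44) = 2024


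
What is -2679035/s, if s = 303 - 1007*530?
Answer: 2679035/533407 ≈ 5.0225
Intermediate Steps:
s = -533407 (s = 303 - 533710 = -533407)
-2679035/s = -2679035/(-533407) = -2679035*(-1/533407) = 2679035/533407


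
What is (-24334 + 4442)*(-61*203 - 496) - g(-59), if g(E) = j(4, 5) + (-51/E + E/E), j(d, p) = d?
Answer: 15115154666/59 ≈ 2.5619e+8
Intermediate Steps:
g(E) = 5 - 51/E (g(E) = 4 + (-51/E + E/E) = 4 + (-51/E + 1) = 4 + (1 - 51/E) = 5 - 51/E)
(-24334 + 4442)*(-61*203 - 496) - g(-59) = (-24334 + 4442)*(-61*203 - 496) - (5 - 51/(-59)) = -19892*(-12383 - 496) - (5 - 51*(-1/59)) = -19892*(-12879) - (5 + 51/59) = 256189068 - 1*346/59 = 256189068 - 346/59 = 15115154666/59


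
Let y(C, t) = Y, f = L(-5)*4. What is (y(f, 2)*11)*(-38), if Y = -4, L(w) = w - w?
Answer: 1672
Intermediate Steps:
L(w) = 0
f = 0 (f = 0*4 = 0)
y(C, t) = -4
(y(f, 2)*11)*(-38) = -4*11*(-38) = -44*(-38) = 1672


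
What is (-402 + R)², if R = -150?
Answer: 304704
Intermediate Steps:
(-402 + R)² = (-402 - 150)² = (-552)² = 304704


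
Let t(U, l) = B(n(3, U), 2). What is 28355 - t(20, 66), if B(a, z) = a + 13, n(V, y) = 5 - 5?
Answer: 28342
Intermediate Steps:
n(V, y) = 0
B(a, z) = 13 + a
t(U, l) = 13 (t(U, l) = 13 + 0 = 13)
28355 - t(20, 66) = 28355 - 1*13 = 28355 - 13 = 28342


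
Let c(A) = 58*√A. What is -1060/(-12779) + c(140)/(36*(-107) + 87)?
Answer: 1060/12779 - 116*√35/3765 ≈ -0.099326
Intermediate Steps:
-1060/(-12779) + c(140)/(36*(-107) + 87) = -1060/(-12779) + (58*√140)/(36*(-107) + 87) = -1060*(-1/12779) + (58*(2*√35))/(-3852 + 87) = 1060/12779 + (116*√35)/(-3765) = 1060/12779 + (116*√35)*(-1/3765) = 1060/12779 - 116*√35/3765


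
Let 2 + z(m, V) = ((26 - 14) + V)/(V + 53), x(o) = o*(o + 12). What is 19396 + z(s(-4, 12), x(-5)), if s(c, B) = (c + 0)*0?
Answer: 349069/18 ≈ 19393.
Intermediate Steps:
x(o) = o*(12 + o)
s(c, B) = 0 (s(c, B) = c*0 = 0)
z(m, V) = -2 + (12 + V)/(53 + V) (z(m, V) = -2 + ((26 - 14) + V)/(V + 53) = -2 + (12 + V)/(53 + V))
19396 + z(s(-4, 12), x(-5)) = 19396 + (-94 - (-5)*(12 - 5))/(53 - 5*(12 - 5)) = 19396 + (-94 - (-5)*7)/(53 - 5*7) = 19396 + (-94 - 1*(-35))/(53 - 35) = 19396 + (-94 + 35)/18 = 19396 + (1/18)*(-59) = 19396 - 59/18 = 349069/18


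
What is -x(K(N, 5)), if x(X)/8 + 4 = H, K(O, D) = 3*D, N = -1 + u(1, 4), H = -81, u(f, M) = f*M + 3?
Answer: 680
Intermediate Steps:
u(f, M) = 3 + M*f (u(f, M) = M*f + 3 = 3 + M*f)
N = 6 (N = -1 + (3 + 4*1) = -1 + (3 + 4) = -1 + 7 = 6)
x(X) = -680 (x(X) = -32 + 8*(-81) = -32 - 648 = -680)
-x(K(N, 5)) = -1*(-680) = 680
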